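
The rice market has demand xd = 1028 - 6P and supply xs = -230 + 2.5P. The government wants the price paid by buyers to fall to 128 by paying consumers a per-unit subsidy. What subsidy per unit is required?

At a buyer price of 128, quantity demanded is 1028 − 6·128 = 260.
Sellers supply 260 only when they receive Ps with -230 + 2.5·Ps = 260, i.e. Ps = 196.
s = Ps − Pb = 196 − 128 = 68.

Required subsidy s = 68 per unit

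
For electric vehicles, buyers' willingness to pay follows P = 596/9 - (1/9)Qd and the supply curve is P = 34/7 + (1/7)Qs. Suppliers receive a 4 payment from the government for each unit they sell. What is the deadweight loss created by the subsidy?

Deadweight loss = 31.5

Pre-subsidy: 596/9 - (1/9)Q = 34/7 + (1/7)Q gives Q* = 241.625 and P* = 39.375.
With the subsidy, sellers receive Ps = Pb + 4 for each unit, where Pb is the price buyers pay.
On the curves, Pb = 596/9 - (1/9)Q and Ps = 34/7 + (1/7)Q; the wedge Ps − Pb = 4 gives 34/7 + (1/7)Q − (596/9 - (1/9)Q) = 4, so Q' = 257.375.
Then Pb = 596/9 − (1/9)·257.375 = 37.625 and Ps = 34/7 + (1/7)·257.375 = 41.625.
The subsidy expands output by 257.375 − 241.625 = 15.75 past the efficient level; on those units the gap between marginal cost and willingness to pay runs from 0 up to 4.
DWL = ½ × 4 × 15.75 = 31.5.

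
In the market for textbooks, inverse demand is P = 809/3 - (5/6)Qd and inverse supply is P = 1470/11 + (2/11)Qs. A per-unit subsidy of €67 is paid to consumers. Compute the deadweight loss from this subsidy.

Pre-subsidy: 809/3 - (5/6)Q = 1470/11 + (2/11)Q gives Q* = 134 and P* = 158.
With the rebate, buyers effectively pay Pb = Ps − 67, where Ps is the price sellers receive.
On the curves, Pb = 809/3 - (5/6)Q and Ps = 1470/11 + (2/11)Q; the wedge Ps − Pb = 67 gives 1470/11 + (2/11)Q − (809/3 - (5/6)Q) = 67, so Q' = 200.
Then Pb = 809/3 − (5/6)·200 = 103 and Ps = 1470/11 + (2/11)·200 = 170.
The subsidy expands output by 200 − 134 = 66 past the efficient level; on those units the gap between marginal cost and willingness to pay runs from 0 up to 67.
DWL = ½ × 67 × 66 = 2211.

Deadweight loss = €2211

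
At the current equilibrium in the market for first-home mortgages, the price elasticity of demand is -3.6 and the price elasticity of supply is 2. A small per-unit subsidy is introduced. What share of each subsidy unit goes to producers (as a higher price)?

Producer share = 9/14

For a small subsidy around the equilibrium, the benefit split depends on the relative slopes, which at a point are proportional to the elasticities.
Buyer share = εs/(εs + |εd|) = 2/(2 + 3.6) = 5/14; seller share = |εd|/(εs + |εd|) = 9/14.
So producers capture 9/14 of the subsidy.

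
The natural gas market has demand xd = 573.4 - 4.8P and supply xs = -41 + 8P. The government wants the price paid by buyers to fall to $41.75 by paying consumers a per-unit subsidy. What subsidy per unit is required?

At a buyer price of 41.75, quantity demanded is 573.4 − 4.8·41.75 = 373.
Sellers supply 373 only when they receive Ps with -41 + 8·Ps = 373, i.e. Ps = 51.75.
s = Ps − Pb = 51.75 − 41.75 = 10.

Required subsidy s = $10 per unit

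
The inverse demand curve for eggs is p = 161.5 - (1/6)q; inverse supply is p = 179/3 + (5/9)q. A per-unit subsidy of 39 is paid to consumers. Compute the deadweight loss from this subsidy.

Deadweight loss = 1053

Pre-subsidy: 161.5 - (1/6)q = 179/3 + (5/9)q gives q* = 141 and p* = 138.
With the rebate, buyers effectively pay pb = ps − 39, where ps is the price sellers receive.
On the curves, pb = 161.5 - (1/6)q and ps = 179/3 + (5/9)q; the wedge ps − pb = 39 gives 179/3 + (5/9)q − (161.5 - (1/6)q) = 39, so q' = 195.
Then pb = 161.5 − (1/6)·195 = 129 and ps = 179/3 + (5/9)·195 = 168.
The subsidy expands output by 195 − 141 = 54 past the efficient level; on those units the gap between marginal cost and willingness to pay runs from 0 up to 39.
DWL = ½ × 39 × 54 = 1053.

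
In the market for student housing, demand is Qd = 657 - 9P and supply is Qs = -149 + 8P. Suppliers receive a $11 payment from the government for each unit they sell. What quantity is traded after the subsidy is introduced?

Q' = 4707/17

Pre-subsidy: 657 - 9P = -149 + 8P gives P* = 806/17, Q* = 3915/17.
With the subsidy, sellers receive Ps = Pb + 11 for each unit, where Pb is the price buyers pay.
Supply in terms of Pb becomes Qs = -149 + 8(Pb + 11) = -61 + 8Pb. Setting this equal to demand: 657 - 9Pb = -61 + 8Pb, so Pb = 718/17.
Sellers receive Ps = 718/17 + 11 = 905/17; Q' = 657 − 9·(718/17) = 4707/17.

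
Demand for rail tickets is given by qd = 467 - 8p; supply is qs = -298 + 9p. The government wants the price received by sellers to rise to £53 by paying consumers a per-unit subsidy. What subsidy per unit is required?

Required subsidy s = £17 per unit

At a seller price of 53, quantity supplied is -298 + 9·53 = 179.
Buyers absorb 179 only when they pay pb with 467 − 8·pb = 179, i.e. pb = 36.
s = ps − pb = 53 − 36 = 17.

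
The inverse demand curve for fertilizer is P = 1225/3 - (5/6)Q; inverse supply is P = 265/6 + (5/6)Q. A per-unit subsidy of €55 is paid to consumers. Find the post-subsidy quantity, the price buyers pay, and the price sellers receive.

Q' = 251.5; buyers pay €198.75; sellers receive €253.75

Pre-subsidy: 1225/3 - (5/6)Q = 265/6 + (5/6)Q gives Q* = 218.5 and P* = 226.25.
With the rebate, buyers effectively pay Pb = Ps − 55, where Ps is the price sellers receive.
On the curves, Pb = 1225/3 - (5/6)Q and Ps = 265/6 + (5/6)Q; the wedge Ps − Pb = 55 gives 265/6 + (5/6)Q − (1225/3 - (5/6)Q) = 55, so Q' = 251.5.
Then Pb = 1225/3 − (5/6)·251.5 = 198.75 and Ps = 265/6 + (5/6)·251.5 = 253.75.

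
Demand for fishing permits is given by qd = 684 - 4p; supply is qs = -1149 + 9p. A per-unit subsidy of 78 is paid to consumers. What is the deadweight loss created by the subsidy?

Deadweight loss = 8424

Pre-subsidy: 684 - 4p = -1149 + 9p gives p* = 141, q* = 120.
With the rebate, buyers effectively pay pb = ps − 78, where ps is the price sellers receive.
Demand in terms of ps becomes qd = 684 − 4(ps − 78) = 996 - 4ps. Setting this equal to supply: 996 - 4ps = -1149 + 9ps, so ps = 165.
Buyers pay pb = 165 − 78 = 87; q' = -1149 + 9·165 = 336.
The subsidy expands output by 336 − 120 = 216 past the efficient level; on those units the gap between marginal cost and willingness to pay runs from 0 up to 78.
DWL = ½ × 78 × 216 = 8424.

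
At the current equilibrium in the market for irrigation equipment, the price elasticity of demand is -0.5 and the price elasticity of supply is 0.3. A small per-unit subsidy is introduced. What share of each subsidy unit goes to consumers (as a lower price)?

For a small subsidy around the equilibrium, the benefit split depends on the relative slopes, which at a point are proportional to the elasticities.
Buyer share = εs/(εs + |εd|) = 0.3/(0.3 + 0.5) = 0.375; seller share = |εd|/(εs + |εd|) = 0.625.

Consumer share = 0.375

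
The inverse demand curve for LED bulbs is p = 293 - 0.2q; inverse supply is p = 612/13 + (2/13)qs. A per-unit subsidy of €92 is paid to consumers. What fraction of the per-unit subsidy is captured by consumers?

Pre-subsidy: 293 - 0.2q = 612/13 + (2/13)q gives q* = 695 and p* = 154.
With the rebate, buyers effectively pay pb = ps − 92, where ps is the price sellers receive.
On the curves, pb = 293 - 0.2q and ps = 612/13 + (2/13)q; the wedge ps − pb = 92 gives 612/13 + (2/13)q − (293 - 0.2q) = 92, so q' = 955.
Then pb = 293 − 0.2·955 = 102 and ps = 612/13 + (2/13)·955 = 194.
Buyers' price falls by p* − pb = 154 − 102 = 52; sellers' price rises by ps − p* = 194 − 154 = 40.
So consumers capture 52/92 = 13/23 of each unit of subsidy.

Consumer share = 13/23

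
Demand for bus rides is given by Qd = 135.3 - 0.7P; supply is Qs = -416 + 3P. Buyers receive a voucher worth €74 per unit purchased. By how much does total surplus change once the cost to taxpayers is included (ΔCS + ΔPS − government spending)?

Pre-subsidy: 135.3 - 0.7P = -416 + 3P gives P* = 149, Q* = 31.
With the rebate, buyers effectively pay Pb = Ps − 74, where Ps is the price sellers receive.
Demand in terms of Ps becomes Qd = 135.3 − 0.7(Ps − 74) = 187.1 - 0.7Ps. Setting this equal to supply: 187.1 - 0.7Ps = -416 + 3Ps, so Ps = 163.
Buyers pay Pb = 163 − 74 = 89; Q' = -416 + 3·163 = 73.
ΔCS = ½(31 + 73)(149 − 89) = 3120; ΔPS = ½(31 + 73)(163 − 149) = 728.
Government spending = 74 × 73 = 5402.
Net change = 3120 + 728 − 5402 = -1554. The loss equals the DWL triangle ½·74·42.

Net change in total surplus = -€1554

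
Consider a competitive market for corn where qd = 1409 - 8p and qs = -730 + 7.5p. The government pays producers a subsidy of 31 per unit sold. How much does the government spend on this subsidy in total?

Government cost = 13175

Pre-subsidy: 1409 - 8p = -730 + 7.5p gives p* = 138, q* = 305.
With the subsidy, sellers receive ps = pb + 31 for each unit, where pb is the price buyers pay.
Supply in terms of pb becomes qs = -730 + 7.5(pb + 31) = -497.5 + 7.5pb. Setting this equal to demand: 1409 - 8pb = -497.5 + 7.5pb, so pb = 123.
Sellers receive ps = 123 + 31 = 154; q' = 1409 − 8·123 = 425.
Government outlay = subsidy × quantity = 31 × 425 = 13175.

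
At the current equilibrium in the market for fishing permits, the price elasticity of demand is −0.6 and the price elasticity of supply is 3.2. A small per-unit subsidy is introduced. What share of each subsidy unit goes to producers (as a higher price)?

Producer share = 3/19

For a small subsidy around the equilibrium, the benefit split depends on the relative slopes, which at a point are proportional to the elasticities.
Buyer share = εs/(εs + |εd|) = 3.2/(3.2 + 0.6) = 16/19; seller share = |εd|/(εs + |εd|) = 3/19.
So producers capture 3/19 of the subsidy.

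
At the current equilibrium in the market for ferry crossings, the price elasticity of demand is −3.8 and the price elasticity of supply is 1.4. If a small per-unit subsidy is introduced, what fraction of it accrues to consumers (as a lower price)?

For a small subsidy around the equilibrium, the benefit split depends on the relative slopes, which at a point are proportional to the elasticities.
Buyer share = εs/(εs + |εd|) = 1.4/(1.4 + 3.8) = 7/26; seller share = |εd|/(εs + |εd|) = 19/26.

Consumer share = 7/26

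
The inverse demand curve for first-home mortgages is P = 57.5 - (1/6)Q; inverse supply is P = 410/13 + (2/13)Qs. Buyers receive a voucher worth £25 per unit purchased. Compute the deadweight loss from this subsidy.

Deadweight loss = £975

Pre-subsidy: 57.5 - (1/6)Q = 410/13 + (2/13)Q gives Q* = 81 and P* = 44.
With the rebate, buyers effectively pay Pb = Ps − 25, where Ps is the price sellers receive.
On the curves, Pb = 57.5 - (1/6)Q and Ps = 410/13 + (2/13)Q; the wedge Ps − Pb = 25 gives 410/13 + (2/13)Q − (57.5 - (1/6)Q) = 25, so Q' = 159.
Then Pb = 57.5 − (1/6)·159 = 31 and Ps = 410/13 + (2/13)·159 = 56.
The subsidy expands output by 159 − 81 = 78 past the efficient level; on those units the gap between marginal cost and willingness to pay runs from 0 up to 25.
DWL = ½ × 25 × 78 = 975.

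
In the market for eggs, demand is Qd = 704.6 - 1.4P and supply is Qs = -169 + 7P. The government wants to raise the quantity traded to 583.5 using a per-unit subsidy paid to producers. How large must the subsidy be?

At Q = 583.5, invert demand for the buyer price: Pb = (704.6 − 583.5)/1.4 = 86.5; invert supply for the seller price: Ps = (583.5 − (-169))/7 = 107.5.
The subsidy must fill the gap: s = Ps − Pb = 107.5 − 86.5 = 21.

Required subsidy s = 21 per unit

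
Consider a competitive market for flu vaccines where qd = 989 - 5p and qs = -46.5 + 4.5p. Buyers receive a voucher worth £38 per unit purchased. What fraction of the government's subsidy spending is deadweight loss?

DWL / government spending = 15/178

Pre-subsidy: 989 - 5p = -46.5 + 4.5p gives p* = 109, q* = 444.
With the rebate, buyers effectively pay pb = ps − 38, where ps is the price sellers receive.
Demand in terms of ps becomes qd = 989 − 5(ps − 38) = 1179 - 5ps. Setting this equal to supply: 1179 - 5ps = -46.5 + 4.5ps, so ps = 129.
Buyers pay pb = 129 − 38 = 91; q' = -46.5 + 4.5·129 = 534.
ΔCS = ½(444 + 534)(109 − 91) = 8802; ΔPS = ½(444 + 534)(129 − 109) = 9780.
Government spending = 38 × 534 = 20292.
DWL = ½ × 38 × (534 − 444) = 1710; fraction = 1710 / 20292 = 15/178.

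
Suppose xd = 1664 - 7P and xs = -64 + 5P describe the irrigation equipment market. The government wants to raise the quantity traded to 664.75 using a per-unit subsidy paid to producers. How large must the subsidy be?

At x = 664.75, invert demand for the buyer price: Pb = (1664 − 664.75)/7 = 142.75; invert supply for the seller price: Ps = (664.75 − (-64))/5 = 145.75.
The subsidy must fill the gap: s = Ps − Pb = 145.75 − 142.75 = 3.

Required subsidy s = 3 per unit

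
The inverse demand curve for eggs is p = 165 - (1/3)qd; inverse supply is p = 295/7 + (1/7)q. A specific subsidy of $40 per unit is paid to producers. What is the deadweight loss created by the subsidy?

Deadweight loss = $1680

Pre-subsidy: 165 - (1/3)q = 295/7 + (1/7)q gives q* = 258 and p* = 79.
With the subsidy, sellers receive ps = pb + 40 for each unit, where pb is the price buyers pay.
On the curves, pb = 165 - (1/3)q and ps = 295/7 + (1/7)q; the wedge ps − pb = 40 gives 295/7 + (1/7)q − (165 - (1/3)q) = 40, so q' = 342.
Then pb = 165 − (1/3)·342 = 51 and ps = 295/7 + (1/7)·342 = 91.
The subsidy expands output by 342 − 258 = 84 past the efficient level; on those units the gap between marginal cost and willingness to pay runs from 0 up to 40.
DWL = ½ × 40 × 84 = 1680.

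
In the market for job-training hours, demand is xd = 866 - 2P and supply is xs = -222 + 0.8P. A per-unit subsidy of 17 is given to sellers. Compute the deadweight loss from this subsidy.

Deadweight loss = 578/7

Pre-subsidy: 866 - 2P = -222 + 0.8P gives P* = 2720/7, x* = 622/7.
With the subsidy, sellers receive Ps = Pb + 17 for each unit, where Pb is the price buyers pay.
Supply in terms of Pb becomes xs = -222 + 0.8(Pb + 17) = -208.4 + 0.8Pb. Setting this equal to demand: 866 - 2Pb = -208.4 + 0.8Pb, so Pb = 2686/7.
Sellers receive Ps = 2686/7 + 17 = 2805/7; x' = 866 − 2·(2686/7) = 690/7.
The subsidy expands output by 690/7 − 622/7 = 68/7 past the efficient level; on those units the gap between marginal cost and willingness to pay runs from 0 up to 17.
DWL = ½ × 17 × 68/7 = 578/7.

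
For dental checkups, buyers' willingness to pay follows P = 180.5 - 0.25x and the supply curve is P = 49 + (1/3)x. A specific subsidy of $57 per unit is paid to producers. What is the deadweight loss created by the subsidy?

Deadweight loss = 19494/7

Pre-subsidy: 180.5 - 0.25x = 49 + (1/3)x gives x* = 1578/7 and P* = 869/7.
With the subsidy, sellers receive Ps = Pb + 57 for each unit, where Pb is the price buyers pay.
On the curves, Pb = 180.5 - 0.25x and Ps = 49 + (1/3)x; the wedge Ps − Pb = 57 gives 49 + (1/3)x − (180.5 - 0.25x) = 57, so x' = 2262/7.
Then Pb = 180.5 − 0.25·(2262/7) = 698/7 and Ps = 49 + (1/3)·(2262/7) = 1097/7.
The subsidy expands output by 2262/7 − 1578/7 = 684/7 past the efficient level; on those units the gap between marginal cost and willingness to pay runs from 0 up to 57.
DWL = ½ × 57 × 684/7 = 19494/7.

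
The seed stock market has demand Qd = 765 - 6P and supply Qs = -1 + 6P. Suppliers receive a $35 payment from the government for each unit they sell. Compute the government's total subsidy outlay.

Government cost = $17045

Pre-subsidy: 765 - 6P = -1 + 6P gives P* = 383/6, Q* = 382.
With the subsidy, sellers receive Ps = Pb + 35 for each unit, where Pb is the price buyers pay.
Supply in terms of Pb becomes Qs = -1 + 6(Pb + 35) = 209 + 6Pb. Setting this equal to demand: 765 - 6Pb = 209 + 6Pb, so Pb = 139/3.
Sellers receive Ps = 139/3 + 35 = 244/3; Q' = 765 − 6·(139/3) = 487.
Government outlay = subsidy × quantity = 35 × 487 = 17045.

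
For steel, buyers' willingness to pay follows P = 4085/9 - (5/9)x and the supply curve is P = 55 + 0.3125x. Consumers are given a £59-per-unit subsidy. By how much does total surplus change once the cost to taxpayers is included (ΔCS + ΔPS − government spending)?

Pre-subsidy: 4085/9 - (5/9)x = 55 + 0.3125x gives x* = 459.52 and P* = 198.6.
With the rebate, buyers effectively pay Pb = Ps − 59, where Ps is the price sellers receive.
On the curves, Pb = 4085/9 - (5/9)x and Ps = 55 + 0.3125x; the wedge Ps − Pb = 59 gives 55 + 0.3125x − (4085/9 - (5/9)x) = 59, so x' = 527.488.
Then Pb = 4085/9 − (5/9)·527.488 = 160.84 and Ps = 55 + 0.3125·527.488 = 219.84.
ΔCS = ½(459.52 + 527.488)(198.6 − 160.84) = 18634.71104; ΔPS = ½(459.52 + 527.488)(219.84 − 198.6) = 10482.02496.
Government spending = 59 × 527.488 = 31121.792.
Net change = 18634.71104 + 10482.02496 − 31121.792 = -2005.056. The loss equals the DWL triangle ½·59·67.968.

Net change in total surplus = -£2005.056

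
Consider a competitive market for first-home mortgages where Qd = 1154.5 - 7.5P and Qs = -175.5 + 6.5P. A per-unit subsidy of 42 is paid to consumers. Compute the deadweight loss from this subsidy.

Deadweight loss = 3071.25

Pre-subsidy: 1154.5 - 7.5P = -175.5 + 6.5P gives P* = 95, Q* = 442.
With the rebate, buyers effectively pay Pb = Ps − 42, where Ps is the price sellers receive.
Demand in terms of Ps becomes Qd = 1154.5 − 7.5(Ps − 42) = 1469.5 - 7.5Ps. Setting this equal to supply: 1469.5 - 7.5Ps = -175.5 + 6.5Ps, so Ps = 117.5.
Buyers pay Pb = 117.5 − 42 = 75.5; Q' = -175.5 + 6.5·117.5 = 588.25.
The subsidy expands output by 588.25 − 442 = 146.25 past the efficient level; on those units the gap between marginal cost and willingness to pay runs from 0 up to 42.
DWL = ½ × 42 × 146.25 = 3071.25.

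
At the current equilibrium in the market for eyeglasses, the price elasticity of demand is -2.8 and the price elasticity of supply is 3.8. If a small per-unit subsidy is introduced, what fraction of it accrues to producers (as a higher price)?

For a small subsidy around the equilibrium, the benefit split depends on the relative slopes, which at a point are proportional to the elasticities.
Buyer share = εs/(εs + |εd|) = 3.8/(3.8 + 2.8) = 19/33; seller share = |εd|/(εs + |εd|) = 14/33.
So producers capture 14/33 of the subsidy.

Producer share = 14/33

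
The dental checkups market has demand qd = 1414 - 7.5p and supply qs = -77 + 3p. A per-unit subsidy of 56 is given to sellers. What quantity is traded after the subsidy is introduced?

Pre-subsidy: 1414 - 7.5p = -77 + 3p gives p* = 142, q* = 349.
With the subsidy, sellers receive ps = pb + 56 for each unit, where pb is the price buyers pay.
Supply in terms of pb becomes qs = -77 + 3(pb + 56) = 91 + 3pb. Setting this equal to demand: 1414 - 7.5pb = 91 + 3pb, so pb = 126.
Sellers receive ps = 126 + 56 = 182; q' = 1414 − 7.5·126 = 469.

q' = 469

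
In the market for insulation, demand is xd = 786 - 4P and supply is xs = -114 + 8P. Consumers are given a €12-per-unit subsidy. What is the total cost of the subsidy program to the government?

Government cost = €6216

Pre-subsidy: 786 - 4P = -114 + 8P gives P* = 75, x* = 486.
With the rebate, buyers effectively pay Pb = Ps − 12, where Ps is the price sellers receive.
Demand in terms of Ps becomes xd = 786 − 4(Ps − 12) = 834 - 4Ps. Setting this equal to supply: 834 - 4Ps = -114 + 8Ps, so Ps = 79.
Buyers pay Pb = 79 − 12 = 67; x' = -114 + 8·79 = 518.
Government outlay = subsidy × quantity = 12 × 518 = 6216.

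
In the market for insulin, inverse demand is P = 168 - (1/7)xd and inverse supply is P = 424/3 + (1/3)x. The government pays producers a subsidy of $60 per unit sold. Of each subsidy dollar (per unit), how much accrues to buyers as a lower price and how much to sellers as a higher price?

Buyers gain $18 per unit; sellers gain $42 per unit

Pre-subsidy: 168 - (1/7)x = 424/3 + (1/3)x gives x* = 56 and P* = 160.
With the subsidy, sellers receive Ps = Pb + 60 for each unit, where Pb is the price buyers pay.
On the curves, Pb = 168 - (1/7)x and Ps = 424/3 + (1/3)x; the wedge Ps − Pb = 60 gives 424/3 + (1/3)x − (168 - (1/7)x) = 60, so x' = 182.
Then Pb = 168 − (1/7)·182 = 142 and Ps = 424/3 + (1/3)·182 = 202.
Buyers' price falls by P* − Pb = 160 − 142 = 18; sellers' price rises by Ps − P* = 202 − 160 = 42.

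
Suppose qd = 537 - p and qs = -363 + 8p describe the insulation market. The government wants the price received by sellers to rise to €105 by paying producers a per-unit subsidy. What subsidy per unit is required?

At a seller price of 105, quantity supplied is -363 + 8·105 = 477.
Buyers absorb 477 only when they pay pb with 537 − 1·pb = 477, i.e. pb = 60.
s = ps − pb = 105 − 60 = 45.

Required subsidy s = €45 per unit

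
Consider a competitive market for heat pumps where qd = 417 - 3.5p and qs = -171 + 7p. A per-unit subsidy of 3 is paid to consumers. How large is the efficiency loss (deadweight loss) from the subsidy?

Deadweight loss = 10.5

Pre-subsidy: 417 - 3.5p = -171 + 7p gives p* = 56, q* = 221.
With the rebate, buyers effectively pay pb = ps − 3, where ps is the price sellers receive.
Demand in terms of ps becomes qd = 417 − 3.5(ps − 3) = 427.5 - 3.5ps. Setting this equal to supply: 427.5 - 3.5ps = -171 + 7ps, so ps = 57.
Buyers pay pb = 57 − 3 = 54; q' = -171 + 7·57 = 228.
The subsidy expands output by 228 − 221 = 7 past the efficient level; on those units the gap between marginal cost and willingness to pay runs from 0 up to 3.
DWL = ½ × 3 × 7 = 10.5.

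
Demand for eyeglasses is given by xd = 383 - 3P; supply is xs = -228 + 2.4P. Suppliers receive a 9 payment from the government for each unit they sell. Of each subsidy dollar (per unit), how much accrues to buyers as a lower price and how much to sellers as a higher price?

Buyers gain 4 per unit; sellers gain 5 per unit

Pre-subsidy: 383 - 3P = -228 + 2.4P gives P* = 3055/27, x* = 392/9.
With the subsidy, sellers receive Ps = Pb + 9 for each unit, where Pb is the price buyers pay.
Supply in terms of Pb becomes xs = -228 + 2.4(Pb + 9) = -206.4 + 2.4Pb. Setting this equal to demand: 383 - 3Pb = -206.4 + 2.4Pb, so Pb = 2947/27.
Sellers receive Ps = 2947/27 + 9 = 3190/27; x' = 383 − 3·(2947/27) = 500/9.
Buyers' price falls by P* − Pb = 3055/27 − 2947/27 = 4; sellers' price rises by Ps − P* = 3190/27 − 3055/27 = 5.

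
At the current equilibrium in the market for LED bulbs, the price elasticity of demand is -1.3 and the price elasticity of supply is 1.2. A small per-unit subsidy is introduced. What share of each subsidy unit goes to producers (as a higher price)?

For a small subsidy around the equilibrium, the benefit split depends on the relative slopes, which at a point are proportional to the elasticities.
Buyer share = εs/(εs + |εd|) = 1.2/(1.2 + 1.3) = 0.48; seller share = |εd|/(εs + |εd|) = 0.52.
So producers capture 0.52 of the subsidy.

Producer share = 0.52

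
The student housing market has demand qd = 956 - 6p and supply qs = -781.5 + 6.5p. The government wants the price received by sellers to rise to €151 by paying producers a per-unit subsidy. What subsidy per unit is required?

Required subsidy s = €25 per unit

At a seller price of 151, quantity supplied is -781.5 + 6.5·151 = 200.
Buyers absorb 200 only when they pay pb with 956 − 6·pb = 200, i.e. pb = 126.
s = ps − pb = 151 − 126 = 25.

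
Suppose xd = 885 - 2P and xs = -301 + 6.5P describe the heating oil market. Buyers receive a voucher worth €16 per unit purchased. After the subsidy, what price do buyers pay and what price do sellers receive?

Pre-subsidy: 885 - 2P = -301 + 6.5P gives P* = 2372/17, x* = 10301/17.
With the rebate, buyers effectively pay Pb = Ps − 16, where Ps is the price sellers receive.
Demand in terms of Ps becomes xd = 885 − 2(Ps − 16) = 917 - 2Ps. Setting this equal to supply: 917 - 2Ps = -301 + 6.5Ps, so Ps = 2436/17.
Buyers pay Pb = 2436/17 − 16 = 2164/17; x' = -301 + 6.5·(2436/17) = 10717/17.

Buyers pay 2164/17; sellers receive 2436/17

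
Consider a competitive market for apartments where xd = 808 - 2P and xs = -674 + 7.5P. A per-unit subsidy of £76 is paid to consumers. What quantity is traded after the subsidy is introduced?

x' = 616

Pre-subsidy: 808 - 2P = -674 + 7.5P gives P* = 156, x* = 496.
With the rebate, buyers effectively pay Pb = Ps − 76, where Ps is the price sellers receive.
Demand in terms of Ps becomes xd = 808 − 2(Ps − 76) = 960 - 2Ps. Setting this equal to supply: 960 - 2Ps = -674 + 7.5Ps, so Ps = 172.
Buyers pay Pb = 172 − 76 = 96; x' = -674 + 7.5·172 = 616.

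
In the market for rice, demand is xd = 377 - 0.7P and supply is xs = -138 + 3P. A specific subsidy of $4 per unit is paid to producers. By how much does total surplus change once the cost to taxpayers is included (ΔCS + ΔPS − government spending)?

Pre-subsidy: 377 - 0.7P = -138 + 3P gives P* = 5150/37, x* = 10344/37.
With the subsidy, sellers receive Ps = Pb + 4 for each unit, where Pb is the price buyers pay.
Supply in terms of Pb becomes xs = -138 + 3(Pb + 4) = -126 + 3Pb. Setting this equal to demand: 377 - 0.7Pb = -126 + 3Pb, so Pb = 5030/37.
Sellers receive Ps = 5030/37 + 4 = 5178/37; x' = 377 − 0.7·(5030/37) = 10428/37.
ΔCS = ½(10344/37 + 10428/37)(5150/37 − 5030/37) = 1246320/1369; ΔPS = ½(10344/37 + 10428/37)(5178/37 − 5150/37) = 290808/1369.
Government spending = 4 × 10428/37 = 41712/37.
Net change = 1246320/1369 + 290808/1369 − 41712/37 = -168/37. The loss equals the DWL triangle ½·4·84/37.

Net change in total surplus = -168/37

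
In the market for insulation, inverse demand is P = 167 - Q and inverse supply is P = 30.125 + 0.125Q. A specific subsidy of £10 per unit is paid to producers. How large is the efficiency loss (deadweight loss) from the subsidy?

Deadweight loss = 400/9

Pre-subsidy: 167 - Q = 30.125 + 0.125Q gives Q* = 365/3 and P* = 136/3.
With the subsidy, sellers receive Ps = Pb + 10 for each unit, where Pb is the price buyers pay.
On the curves, Pb = 167 - Q and Ps = 30.125 + 0.125Q; the wedge Ps − Pb = 10 gives 30.125 + 0.125Q − (167 - Q) = 10, so Q' = 1175/9.
Then Pb = 167 − 1·(1175/9) = 328/9 and Ps = 30.125 + 0.125·(1175/9) = 418/9.
The subsidy expands output by 1175/9 − 365/3 = 80/9 past the efficient level; on those units the gap between marginal cost and willingness to pay runs from 0 up to 10.
DWL = ½ × 10 × 80/9 = 400/9.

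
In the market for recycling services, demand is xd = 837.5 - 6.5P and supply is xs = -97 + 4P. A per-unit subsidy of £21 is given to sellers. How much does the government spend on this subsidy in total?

Pre-subsidy: 837.5 - 6.5P = -97 + 4P gives P* = 89, x* = 259.
With the subsidy, sellers receive Ps = Pb + 21 for each unit, where Pb is the price buyers pay.
Supply in terms of Pb becomes xs = -97 + 4(Pb + 21) = -13 + 4Pb. Setting this equal to demand: 837.5 - 6.5Pb = -13 + 4Pb, so Pb = 81.
Sellers receive Ps = 81 + 21 = 102; x' = 837.5 − 6.5·81 = 311.
Government outlay = subsidy × quantity = 21 × 311 = 6531.

Government cost = £6531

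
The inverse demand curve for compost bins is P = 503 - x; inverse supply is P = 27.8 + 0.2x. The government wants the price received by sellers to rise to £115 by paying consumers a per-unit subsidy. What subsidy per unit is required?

Required subsidy s = £48 per unit

At a seller price of 115, quantity supplied is -139 + 5·115 = 436.
Buyers absorb 436 only when they pay Pb = 503 − 1·436 = 67.
s = Ps − Pb = 115 − 67 = 48.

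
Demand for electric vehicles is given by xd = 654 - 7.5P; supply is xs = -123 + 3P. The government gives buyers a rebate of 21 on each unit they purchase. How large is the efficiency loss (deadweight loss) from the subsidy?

Pre-subsidy: 654 - 7.5P = -123 + 3P gives P* = 74, x* = 99.
With the rebate, buyers effectively pay Pb = Ps − 21, where Ps is the price sellers receive.
Demand in terms of Ps becomes xd = 654 − 7.5(Ps − 21) = 811.5 - 7.5Ps. Setting this equal to supply: 811.5 - 7.5Ps = -123 + 3Ps, so Ps = 89.
Buyers pay Pb = 89 − 21 = 68; x' = -123 + 3·89 = 144.
The subsidy expands output by 144 − 99 = 45 past the efficient level; on those units the gap between marginal cost and willingness to pay runs from 0 up to 21.
DWL = ½ × 21 × 45 = 472.5.

Deadweight loss = 472.5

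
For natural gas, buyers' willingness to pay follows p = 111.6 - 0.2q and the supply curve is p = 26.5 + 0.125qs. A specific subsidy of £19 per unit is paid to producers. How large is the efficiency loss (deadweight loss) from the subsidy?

Deadweight loss = 7220/13

Pre-subsidy: 111.6 - 0.2q = 26.5 + 0.125q gives q* = 3404/13 and p* = 770/13.
With the subsidy, sellers receive ps = pb + 19 for each unit, where pb is the price buyers pay.
On the curves, pb = 111.6 - 0.2q and ps = 26.5 + 0.125q; the wedge ps − pb = 19 gives 26.5 + 0.125q − (111.6 - 0.2q) = 19, so q' = 4164/13.
Then pb = 111.6 − 0.2·(4164/13) = 618/13 and ps = 26.5 + 0.125·(4164/13) = 865/13.
The subsidy expands output by 4164/13 − 3404/13 = 760/13 past the efficient level; on those units the gap between marginal cost and willingness to pay runs from 0 up to 19.
DWL = ½ × 19 × 760/13 = 7220/13.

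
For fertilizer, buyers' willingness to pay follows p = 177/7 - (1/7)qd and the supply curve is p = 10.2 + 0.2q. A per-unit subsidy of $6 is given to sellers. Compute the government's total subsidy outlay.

Pre-subsidy: 177/7 - (1/7)q = 10.2 + 0.2q gives q* = 44 and p* = 19.
With the subsidy, sellers receive ps = pb + 6 for each unit, where pb is the price buyers pay.
On the curves, pb = 177/7 - (1/7)q and ps = 10.2 + 0.2q; the wedge ps − pb = 6 gives 10.2 + 0.2q − (177/7 - (1/7)q) = 6, so q' = 61.5.
Then pb = 177/7 − (1/7)·61.5 = 16.5 and ps = 10.2 + 0.2·61.5 = 22.5.
Government outlay = subsidy × quantity = 6 × 61.5 = 369.

Government cost = $369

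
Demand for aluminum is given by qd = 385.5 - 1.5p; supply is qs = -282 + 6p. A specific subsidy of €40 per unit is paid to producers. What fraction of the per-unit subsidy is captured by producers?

Producer share = 0.2

Pre-subsidy: 385.5 - 1.5p = -282 + 6p gives p* = 89, q* = 252.
With the subsidy, sellers receive ps = pb + 40 for each unit, where pb is the price buyers pay.
Supply in terms of pb becomes qs = -282 + 6(pb + 40) = -42 + 6pb. Setting this equal to demand: 385.5 - 1.5pb = -42 + 6pb, so pb = 57.
Sellers receive ps = 57 + 40 = 97; q' = 385.5 − 1.5·57 = 300.
Buyers' price falls by p* − pb = 89 − 57 = 32; sellers' price rises by ps − p* = 97 − 89 = 8.
So producers capture 8/40 = 0.2 of each unit of subsidy.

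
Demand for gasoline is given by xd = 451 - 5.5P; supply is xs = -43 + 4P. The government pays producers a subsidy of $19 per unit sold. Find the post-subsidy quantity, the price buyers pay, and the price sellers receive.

x' = 209; buyers pay $44; sellers receive $63

Pre-subsidy: 451 - 5.5P = -43 + 4P gives P* = 52, x* = 165.
With the subsidy, sellers receive Ps = Pb + 19 for each unit, where Pb is the price buyers pay.
Supply in terms of Pb becomes xs = -43 + 4(Pb + 19) = 33 + 4Pb. Setting this equal to demand: 451 - 5.5Pb = 33 + 4Pb, so Pb = 44.
Sellers receive Ps = 44 + 19 = 63; x' = 451 − 5.5·44 = 209.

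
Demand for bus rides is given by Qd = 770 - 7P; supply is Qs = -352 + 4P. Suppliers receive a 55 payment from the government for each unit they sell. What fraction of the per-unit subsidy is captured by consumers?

Pre-subsidy: 770 - 7P = -352 + 4P gives P* = 102, Q* = 56.
With the subsidy, sellers receive Ps = Pb + 55 for each unit, where Pb is the price buyers pay.
Supply in terms of Pb becomes Qs = -352 + 4(Pb + 55) = -132 + 4Pb. Setting this equal to demand: 770 - 7Pb = -132 + 4Pb, so Pb = 82.
Sellers receive Ps = 82 + 55 = 137; Q' = 770 − 7·82 = 196.
Buyers' price falls by P* − Pb = 102 − 82 = 20; sellers' price rises by Ps − P* = 137 − 102 = 35.
So consumers capture 20/55 = 4/11 of each unit of subsidy.

Consumer share = 4/11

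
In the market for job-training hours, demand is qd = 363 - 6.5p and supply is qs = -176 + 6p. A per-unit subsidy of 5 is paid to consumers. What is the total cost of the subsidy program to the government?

Pre-subsidy: 363 - 6.5p = -176 + 6p gives p* = 43.12, q* = 82.72.
With the rebate, buyers effectively pay pb = ps − 5, where ps is the price sellers receive.
Demand in terms of ps becomes qd = 363 − 6.5(ps − 5) = 395.5 - 6.5ps. Setting this equal to supply: 395.5 - 6.5ps = -176 + 6ps, so ps = 45.72.
Buyers pay pb = 45.72 − 5 = 40.72; q' = -176 + 6·45.72 = 98.32.
Government outlay = subsidy × quantity = 5 × 98.32 = 491.6.

Government cost = 491.6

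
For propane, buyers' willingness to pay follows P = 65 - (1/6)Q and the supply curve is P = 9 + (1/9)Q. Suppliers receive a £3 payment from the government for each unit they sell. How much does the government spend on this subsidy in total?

Government cost = £637.2

Pre-subsidy: 65 - (1/6)Q = 9 + (1/9)Q gives Q* = 201.6 and P* = 31.4.
With the subsidy, sellers receive Ps = Pb + 3 for each unit, where Pb is the price buyers pay.
On the curves, Pb = 65 - (1/6)Q and Ps = 9 + (1/9)Q; the wedge Ps − Pb = 3 gives 9 + (1/9)Q − (65 - (1/6)Q) = 3, so Q' = 212.4.
Then Pb = 65 − (1/6)·212.4 = 29.6 and Ps = 9 + (1/9)·212.4 = 32.6.
Government outlay = subsidy × quantity = 3 × 212.4 = 637.2.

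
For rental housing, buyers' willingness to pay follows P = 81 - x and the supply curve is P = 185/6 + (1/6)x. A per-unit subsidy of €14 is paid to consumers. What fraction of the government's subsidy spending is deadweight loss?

Pre-subsidy: 81 - x = 185/6 + (1/6)x gives x* = 43 and P* = 38.
With the rebate, buyers effectively pay Pb = Ps − 14, where Ps is the price sellers receive.
On the curves, Pb = 81 - x and Ps = 185/6 + (1/6)x; the wedge Ps − Pb = 14 gives 185/6 + (1/6)x − (81 - x) = 14, so x' = 55.
Then Pb = 81 − 1·55 = 26 and Ps = 185/6 + (1/6)·55 = 40.
ΔCS = ½(43 + 55)(38 − 26) = 588; ΔPS = ½(43 + 55)(40 − 38) = 98.
Government spending = 14 × 55 = 770.
DWL = ½ × 14 × (55 − 43) = 84; fraction = 84 / 770 = 6/55.

DWL / government spending = 6/55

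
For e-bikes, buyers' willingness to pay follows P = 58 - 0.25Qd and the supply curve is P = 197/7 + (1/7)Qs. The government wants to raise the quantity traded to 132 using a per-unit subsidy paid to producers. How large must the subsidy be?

At Q = 132, from the demand curve buyers pay Pb = 58 − 0.25·132 = 25; from the supply curve sellers need Ps = 197/7 + (1/7)·132 = 47.
The subsidy must fill the gap: s = Ps − Pb = 47 − 25 = 22.

Required subsidy s = 22 per unit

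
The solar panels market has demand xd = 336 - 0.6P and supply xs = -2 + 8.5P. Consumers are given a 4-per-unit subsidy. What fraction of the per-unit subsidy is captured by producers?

Pre-subsidy: 336 - 0.6P = -2 + 8.5P gives P* = 260/7, x* = 2196/7.
With the rebate, buyers effectively pay Pb = Ps − 4, where Ps is the price sellers receive.
Demand in terms of Ps becomes xd = 336 − 0.6(Ps − 4) = 338.4 - 0.6Ps. Setting this equal to supply: 338.4 - 0.6Ps = -2 + 8.5Ps, so Ps = 3404/91.
Buyers pay Pb = 3404/91 − 4 = 3040/91; x' = -2 + 8.5·(3404/91) = 28752/91.
Buyers' price falls by P* − Pb = 260/7 − 3040/91 = 340/91; sellers' price rises by Ps − P* = 3404/91 − 260/7 = 24/91.
So producers capture (24/91)/4 = 6/91 of each unit of subsidy.

Producer share = 6/91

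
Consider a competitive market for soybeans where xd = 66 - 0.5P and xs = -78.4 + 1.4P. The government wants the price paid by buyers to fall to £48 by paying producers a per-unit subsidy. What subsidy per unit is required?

At a buyer price of 48, quantity demanded is 66 − 0.5·48 = 42.
Sellers supply 42 only when they receive Ps with -78.4 + 1.4·Ps = 42, i.e. Ps = 86.
s = Ps − Pb = 86 − 48 = 38.

Required subsidy s = £38 per unit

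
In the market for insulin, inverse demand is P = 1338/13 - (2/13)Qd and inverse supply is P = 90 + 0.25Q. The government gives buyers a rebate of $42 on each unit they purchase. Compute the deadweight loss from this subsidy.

Pre-subsidy: 1338/13 - (2/13)Q = 90 + 0.25Q gives Q* = 32 and P* = 98.
With the rebate, buyers effectively pay Pb = Ps − 42, where Ps is the price sellers receive.
On the curves, Pb = 1338/13 - (2/13)Q and Ps = 90 + 0.25Q; the wedge Ps − Pb = 42 gives 90 + 0.25Q − (1338/13 - (2/13)Q) = 42, so Q' = 136.
Then Pb = 1338/13 − (2/13)·136 = 82 and Ps = 90 + 0.25·136 = 124.
The subsidy expands output by 136 − 32 = 104 past the efficient level; on those units the gap between marginal cost and willingness to pay runs from 0 up to 42.
DWL = ½ × 42 × 104 = 2184.

Deadweight loss = $2184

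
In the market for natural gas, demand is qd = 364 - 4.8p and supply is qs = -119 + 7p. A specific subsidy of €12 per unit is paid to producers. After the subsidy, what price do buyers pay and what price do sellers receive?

Pre-subsidy: 364 - 4.8p = -119 + 7p gives p* = 2415/59, q* = 9884/59.
With the subsidy, sellers receive ps = pb + 12 for each unit, where pb is the price buyers pay.
Supply in terms of pb becomes qs = -119 + 7(pb + 12) = -35 + 7pb. Setting this equal to demand: 364 - 4.8pb = -35 + 7pb, so pb = 1995/59.
Sellers receive ps = 1995/59 + 12 = 2703/59; q' = 364 − 4.8·(1995/59) = 11900/59.

Buyers pay 1995/59; sellers receive 2703/59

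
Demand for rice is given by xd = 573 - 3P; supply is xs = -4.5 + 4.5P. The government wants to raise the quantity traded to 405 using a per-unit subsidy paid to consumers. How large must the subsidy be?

Required subsidy s = 35 per unit

At x = 405, invert demand for the buyer price: Pb = (573 − 405)/3 = 56; invert supply for the seller price: Ps = (405 − (-4.5))/4.5 = 91.
The subsidy must fill the gap: s = Ps − Pb = 91 − 56 = 35.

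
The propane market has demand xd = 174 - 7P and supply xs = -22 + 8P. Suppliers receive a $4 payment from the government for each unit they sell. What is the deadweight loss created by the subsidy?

Pre-subsidy: 174 - 7P = -22 + 8P gives P* = 196/15, x* = 1238/15.
With the subsidy, sellers receive Ps = Pb + 4 for each unit, where Pb is the price buyers pay.
Supply in terms of Pb becomes xs = -22 + 8(Pb + 4) = 10 + 8Pb. Setting this equal to demand: 174 - 7Pb = 10 + 8Pb, so Pb = 164/15.
Sellers receive Ps = 164/15 + 4 = 224/15; x' = 174 − 7·(164/15) = 1462/15.
The subsidy expands output by 1462/15 − 1238/15 = 224/15 past the efficient level; on those units the gap between marginal cost and willingness to pay runs from 0 up to 4.
DWL = ½ × 4 × 224/15 = 448/15.

Deadweight loss = 448/15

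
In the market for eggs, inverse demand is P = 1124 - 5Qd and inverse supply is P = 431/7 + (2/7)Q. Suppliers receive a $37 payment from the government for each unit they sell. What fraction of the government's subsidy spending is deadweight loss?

Pre-subsidy: 1124 - 5Q = 431/7 + (2/7)Q gives Q* = 201 and P* = 119.
With the subsidy, sellers receive Ps = Pb + 37 for each unit, where Pb is the price buyers pay.
On the curves, Pb = 1124 - 5Q and Ps = 431/7 + (2/7)Q; the wedge Ps − Pb = 37 gives 431/7 + (2/7)Q − (1124 - 5Q) = 37, so Q' = 208.
Then Pb = 1124 − 5·208 = 84 and Ps = 431/7 + (2/7)·208 = 121.
ΔCS = ½(201 + 208)(119 − 84) = 7157.5; ΔPS = ½(201 + 208)(121 − 119) = 409.
Government spending = 37 × 208 = 7696.
DWL = ½ × 37 × (208 − 201) = 129.5; fraction = 129.5 / 7696 = 7/416.

DWL / government spending = 7/416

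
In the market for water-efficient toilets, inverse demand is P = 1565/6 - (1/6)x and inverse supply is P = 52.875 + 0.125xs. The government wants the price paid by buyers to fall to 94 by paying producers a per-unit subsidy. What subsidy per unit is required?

Required subsidy s = 84 per unit

At a buyer price of 94, quantity demanded is 1565 − 6·94 = 1001.
Sellers supply 1001 only when they receive Ps = 52.875 + 0.125·1001 = 178.
s = Ps − Pb = 178 − 94 = 84.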